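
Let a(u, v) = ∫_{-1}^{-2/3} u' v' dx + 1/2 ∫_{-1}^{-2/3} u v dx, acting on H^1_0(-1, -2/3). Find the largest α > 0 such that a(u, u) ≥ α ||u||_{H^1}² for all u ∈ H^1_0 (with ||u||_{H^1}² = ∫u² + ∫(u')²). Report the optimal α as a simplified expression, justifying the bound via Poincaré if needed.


α = (1 + 18*π^2)/(2*(1 + 9*π^2))

Coercivity of a(·,·) on H^1_0(-1, -2/3) means a(u, u) ≥ α ||u||_{H^1}² for every u ∈ H^1_0.
The interval has length L = 1/3, and Poincaré/coercivity depend only on L. Here a(u, u) = ∫(u')² + (1/2)·∫u².
Here 0 < c = 1/2 < 1. The condition a(u,u) ≥ α||u||_{H^1}² reads (1−α)∫(u')² ≥ (α−c)∫u². Any admissible α is ≤ 1 (rapidly oscillating u have ∫u²/∫(u')² → 0), and α = 1 would force 0 ≥ (1−c)∫u², impossible since c < 1; so 1−α > 0. By the sharp Poincaré inequality on H^1_0 of an interval of length L, ∫(u')² ≥ (π/L)²∫u² with equality for the first sine mode sin(π(x−x₀)/L) (x₀ the left endpoint), so the inequality holds for all u iff (1−α)(π/L)² ≥ α − c, i.e. α ≤ ((π/L)² + c)/((π/L)² + 1) = (1 + c(L/π)²)/(1 + (L/π)²). With (π/L)² = 9*π^2 and c = 1/2, the largest admissible constant is α = ((π/L)² + c)/((π/L)² + 1).
Simplifying, α = (1 + 18*π^2)/(2*(1 + 9*π^2)).


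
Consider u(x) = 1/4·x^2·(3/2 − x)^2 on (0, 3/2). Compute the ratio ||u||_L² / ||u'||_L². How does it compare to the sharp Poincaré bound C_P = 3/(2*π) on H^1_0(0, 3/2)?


||u||_L² / ||u'||_L² = sqrt(3)/4 < C_P = 3/(2*π).

u(x) = 1/4·x^2·(3/2 − x)^2, so u'(x) = x*(2*x - 3)*(4*x - 3)/8.
u(x) = 1/4·x^2·(3/2 − x)^2 vanishes at x = 0 and x = 3/2, so u ∈ H^1_0(0, 3/2). Differentiate via the product rule and integrate the resulting polynomials term by term.
  ∫_0^3/2 u² dx = ∫_0^3/2 (x^8/16 - 3*x^7/8 + 27*x^6/32 - 27*x^5/32 + 81*x^4/256) dx. Term by term:
    ∫_0^3/2 x^8/16 dx = 2187/8192;  ∫_0^3/2 -3*x^7/8 dx = -19683/16384;  ∫_0^3/2 27*x^6/32 dx = 59049/28672;
    ∫_0^3/2 -27*x^5/32 dx = -6561/4096;  ∫_0^3/2 81*x^4/256 dx = 19683/40960.
  Sum: 2187/8192 − 19683/16384 + 59049/28672 − 6561/4096 + 19683/40960 = 2187/573440.
  ∫_0^3/2 (u')² dx = ∫_0^3/2 (x^6 - 9*x^5/2 + 117*x^4/16 - 81*x^3/16 + 81*x^2/64) dx. Term by term:
    ∫_0^3/2 x^6 dx = 2187/896;  ∫_0^3/2 -9*x^5/2 dx = -2187/256;  ∫_0^3/2 117*x^4/16 dx = 28431/2560;
    ∫_0^3/2 -81*x^3/16 dx = -6561/1024;  ∫_0^3/2 81*x^2/64 dx = 729/512.
  Sum: 2187/896 − 2187/256 + 28431/2560 − 6561/1024 + 729/512 = 729/35840.
∫_0^3/2 u² dx = 2187/573440, so ||u||_L² = 27*sqrt(105)/4480.
∫_0^3/2 (u')² dx = 729/35840, so ||u'||_L² = 27*sqrt(35)/1120.
Ratio ||u||_L² / ||u'||_L² = sqrt(3)/4.
Sharp Poincaré constant on H^1_0(0, 3/2) is C_P = L/π = 3/(2*π), achieved by sin(2*π/3·x).
A polynomial bump cannot attain the sharp Poincaré constant (only the first sine eigenfunction does), so the ratio is strictly less than C_P, consistent with ||u||_L² ≤ C_P ||u'||_L².


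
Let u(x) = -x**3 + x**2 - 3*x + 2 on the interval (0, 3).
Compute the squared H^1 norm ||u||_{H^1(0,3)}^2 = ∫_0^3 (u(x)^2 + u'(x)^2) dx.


||u||_{H^1}^2 = 45327/70

The H^1 norm (squared) on an interval (0, L) is
  ||u||_{H^1}^2 = ∫_0^L u(x)^2 dx + ∫_0^L u'(x)^2 dx.
Compute u'(x) = -3*x**2 + 2*x - 3.
Then u(x)^2 = x**6 - 2*x**5 + 7*x**4 - 10*x**3 + 13*x**2 - 12*x + 4 and u'(x)^2 = 9*x**4 - 12*x**3 + 22*x**2 - 12*x + 9.
Integrate each monomial from 0 to 3 using ∫_0^3 c·x^n dx = c·3^(n+1)/(n+1):
  ∫_0^3 u(x)^2 dx = ∫_0^3 (x^6 - 2*x^5 + 7*x^4 - 10*x^3 + 13*x^2 - 12*x + 4) dx. Term by term:
    ∫_0^3 x^6 dx = 2187/7;  ∫_0^3 -2*x^5 dx = -243;  ∫_0^3 7*x^4 dx = 1701/5;
    ∫_0^3 -10*x^3 dx = -405/2;  ∫_0^3 13*x^2 dx = 117;  ∫_0^3 -12*x dx = -54;
    ∫_0^3 4 dx = 12.
  Sum: 2187/7 − 243 + 1701/5 − 405/2 + 117 − 54 + 12 = 19749/70.
  ∫_0^3 u'(x)^2 dx = ∫_0^3 (9*x^4 - 12*x^3 + 22*x^2 - 12*x + 9) dx. Term by term:
    ∫_0^3 9*x^4 dx = 2187/5;  ∫_0^3 -12*x^3 dx = -243;  ∫_0^3 22*x^2 dx = 198;
    ∫_0^3 -12*x dx = -54;  ∫_0^3 9 dx = 27.
  Sum: 2187/5 − 243 + 198 − 54 + 27 = 1827/5.
Adding: ||u||_{H^1}^2 = 19749/70 + 1827/5 = 45327/70.


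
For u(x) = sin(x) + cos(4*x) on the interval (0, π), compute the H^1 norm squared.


||u||_{H^1(0,π)}^2 = -68/15 + 19*π/2

u'(x) = -4*sin(4*x) + cos(x).
Expand u² and (u')² and integrate term by term on (0, π), using: for integers n ≥ 1, ∫_0^π sin²(nx) dx = ∫_0^π cos²(nx) dx = π/2; for n ≠ n', ∫_0^π sin(nx)sin(n'x) dx = ∫_0^π cos(nx)cos(n'x) dx = 0; and by product-to-sum, ∫_0^π sin(nx)cos(n'x) dx = ½∫_0^π [sin((n+n')x) + sin((n−n')x)] dx, which is 0 when n+n' is even and 2n/(n²−n'²) when n+n' is odd (it need not vanish on (0, π)).
  u² squared terms: (1)²·∫cos(4x)² dx = 1·π/2 = π/2;  (1)²·∫sin(x)² dx = 1·π/2 = π/2.
  u² cross terms: 2·(1)·(1)·∫cos(4x)·sin(x) dx = 2·(-2/15) = -4/15.
  So ∫_0^π u² dx = π/2 + π/2 − 4/15 = -4/15 + π.
  (u')² squared terms: (-4)²·∫sin(4x)² dx = 16·π/2 = 8*π;  (1)²·∫cos(x)² dx = 1·π/2 = π/2.
  (u')² cross terms: 2·(-4)·(1)·∫sin(4x)·cos(x) dx = -8·(8/15) = -64/15.
  So ∫_0^π (u')² dx = 8*π + π/2 − 64/15 = -64/15 + 17*π/2.
||u||_{H^1}^2 = (-4/15 + π) + (-64/15 + 17*π/2) = -68/15 + 19*π/2.


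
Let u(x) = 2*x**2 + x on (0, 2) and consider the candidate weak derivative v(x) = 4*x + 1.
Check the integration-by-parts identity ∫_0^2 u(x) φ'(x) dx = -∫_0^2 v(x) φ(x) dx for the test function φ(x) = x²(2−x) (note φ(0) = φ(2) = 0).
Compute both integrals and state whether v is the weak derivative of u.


LHS = -116/15, RHS = -116/15. Yes, v = u' weakly.

u(x) = 2*x**2 + x, classical derivative u'(x) = 4*x + 1.
φ(x) = x²(2−x), so φ'(x) = x*(4 - 3*x).
Note φ(0) = φ(2) = 0, so the boundary term u·φ vanishes.
LHS = ∫_0^2 u(x) φ'(x) dx = ∫_0^2 (-6*x^4 + 5*x^3 + 4*x^2) dx. Term by term:
  ∫_0^2 -6*x^4 dx = -192/5;  ∫_0^2 5*x^3 dx = 20;  ∫_0^2 4*x^2 dx = 32/3.
Sum: -192/5 + 20 + 32/3 = -116/15.
So LHS = -116/15.
∫_0^2 v(x) φ(x) dx = ∫_0^2 (-4*x^4 + 7*x^3 + 2*x^2) dx. Term by term:
  ∫_0^2 -4*x^4 dx = -128/5;  ∫_0^2 7*x^3 dx = 28;  ∫_0^2 2*x^2 dx = 16/3.
Sum: -128/5 + 28 + 16/3 = 116/15.
So RHS = -∫_0^2 v(x) φ(x) dx = -116/15.
LHS = RHS, so the identity holds for this test φ.
Moreover u is smooth here and v(x) = u'(x) = 4*x + 1 pointwise, so the identity holds for every test function. Hence v is the weak derivative of u.


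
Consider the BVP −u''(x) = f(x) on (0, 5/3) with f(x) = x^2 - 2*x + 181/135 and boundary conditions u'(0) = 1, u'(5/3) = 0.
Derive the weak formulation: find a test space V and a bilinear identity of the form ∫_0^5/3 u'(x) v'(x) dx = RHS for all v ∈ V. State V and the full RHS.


V = H^1(0, 5/3) (v unrestricted at boundary; u is determined up to an additive constant); weak form: ∫_0^5/3 u'v' dx = ∫_0^5/3 (x^2 - 2*x + 181/135) v dx − v(0) for all v ∈ V.

Multiply both sides by a test function v and integrate from 0 to 5/3:
  ∫_0^5/3 −u''(x) v(x) dx = ∫_0^5/3 f(x) v(x) dx.
Integrate the LHS by parts once:
  ∫_0^5/3 −u'' v dx = −[u'(x) v(x)]_0^5/3 + ∫_0^5/3 u'(x) v'(x) dx.
Thus ∫_0^5/3 u'(x) v'(x) dx = ∫_0^5/3 f(x) v(x) dx + [u'(x) v(x)]_0^5/3.
Choose V so that boundary terms are either known or forced to vanish.
u has inhomogeneous Neumann u'(0) = 1, u'(5/3) = 0. [u' v]_0^5/3 = (0)·v(5/3) − (1)·v(0) = − v(0). Take V = H^1(0, 5/3); boundary term becomes part of RHS.
Weak formulation: find u (satisfying any essential BC) such that ∫_0^5/3 u'(x) v'(x) dx = ∫_0^5/3 f v dx − v(0) for all v ∈ V (Neumann data are natural BCs: they enter the RHS as boundary terms).
Substituting f(x) = x^2 - 2*x + 181/135, the right-hand side is ∫_0^5/3 (x^2 - 2*x + 181/135) v dx − v(0).
Compatibility check (pure Neumann): taking v ≡ 1 ∈ V gives 0 = ∫_0^5/3 f dx + (0) − (1), i.e. ∫_0^5/3 f dx must equal u'(0) − u'(5/3) = 1. Indeed ∫_0^5/3 (x^2 - 2*x + 181/135) dx = 1, so the data are compatible. The solution is then unique only up to an additive constant (fix it e.g. by requiring ∫_0^5/3 u dx = 0).


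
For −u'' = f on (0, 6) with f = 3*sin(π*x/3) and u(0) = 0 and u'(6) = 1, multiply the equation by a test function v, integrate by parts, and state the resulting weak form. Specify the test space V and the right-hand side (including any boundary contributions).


V = {v ∈ H^1(0, 6) : v(0) = 0} (test functions vanish at x = 0 where u is specified); weak form: ∫_0^6 u'v' dx = ∫_0^6 (3*sin(π*x/3)) v dx + v(6) for all v ∈ V.

Multiply both sides by a test function v and integrate from 0 to 6:
  ∫_0^6 −u''(x) v(x) dx = ∫_0^6 f(x) v(x) dx.
Integrate the LHS by parts once:
  ∫_0^6 −u'' v dx = −[u'(x) v(x)]_0^6 + ∫_0^6 u'(x) v'(x) dx.
Thus ∫_0^6 u'(x) v'(x) dx = ∫_0^6 f(x) v(x) dx + [u'(x) v(x)]_0^6.
Choose V so that boundary terms are either known or forced to vanish.
Mixed BC: u(0) = 0 (Dirichlet) and u'(6) = 1 (Neumann). Define V = {v ∈ H^1(0, 6) : v(0) = 0}. Then [u' v]_0^6 = u'(6)·v(6) − u'(0)·0 = v(6).
Weak formulation: find u (satisfying any essential BC) such that ∫_0^6 u'(x) v'(x) dx = ∫_0^6 f v dx + v(6) for all v ∈ V (Dirichlet at 0 absorbed into V; Neumann datum at x = 6 contributes the boundary term).
Substituting f(x) = 3*sin(π*x/3), the right-hand side is ∫_0^6 (3*sin(π*x/3)) v dx + v(6).


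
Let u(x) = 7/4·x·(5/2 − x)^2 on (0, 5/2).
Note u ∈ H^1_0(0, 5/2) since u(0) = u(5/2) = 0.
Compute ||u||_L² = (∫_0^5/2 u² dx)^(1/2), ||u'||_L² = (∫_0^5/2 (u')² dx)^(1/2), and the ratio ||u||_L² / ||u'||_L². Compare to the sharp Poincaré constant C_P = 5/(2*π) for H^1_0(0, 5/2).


||u||_L² / ||u'||_L² = 5*sqrt(14)/28 < C_P = 5/(2*π).

u(x) = 7/4·x·(5/2 − x)^2, so u'(x) = 21*x^2/4 - 35*x/2 + 175/16.
u(x) = 7/4·x·(5/2 − x)^2 vanishes at x = 0 and x = 5/2, so u ∈ H^1_0(0, 5/2). Differentiate via the product rule and integrate the resulting polynomials term by term.
  ∫_0^5/2 u² dx = ∫_0^5/2 (49*x^6/16 - 245*x^5/8 + 3675*x^4/32 - 6125*x^3/32 + 30625*x^2/256) dx. Term by term:
    ∫_0^5/2 49*x^6/16 dx = 546875/2048;  ∫_0^5/2 -245*x^5/8 dx = -3828125/3072;  ∫_0^5/2 3675*x^4/32 dx = 2296875/1024;
    ∫_0^5/2 -6125*x^3/32 dx = -3828125/2048;  ∫_0^5/2 30625*x^2/256 dx = 3828125/6144.
  Sum: 546875/2048 − 3828125/3072 + 2296875/1024 − 3828125/2048 + 3828125/6144 = 109375/6144.
  ∫_0^5/2 (u')² dx = ∫_0^5/2 (441*x^4/16 - 735*x^3/4 + 13475*x^2/32 - 6125*x/16 + 30625/256) dx. Term by term:
    ∫_0^5/2 441*x^4/16 dx = 275625/512;  ∫_0^5/2 -735*x^3/4 dx = -459375/256;  ∫_0^5/2 13475*x^2/32 dx = 1684375/768;
    ∫_0^5/2 -6125*x/16 dx = -153125/128;  ∫_0^5/2 30625/256 dx = 153125/512.
  Sum: 275625/512 − 459375/256 + 1684375/768 − 153125/128 + 153125/512 = 30625/768.
∫_0^5/2 u² dx = 109375/6144, so ||u||_L² = 125*sqrt(42)/192.
∫_0^5/2 (u')² dx = 30625/768, so ||u'||_L² = 175*sqrt(3)/48.
Ratio ||u||_L² / ||u'||_L² = 5*sqrt(14)/28.
Sharp Poincaré constant on H^1_0(0, 5/2) is C_P = L/π = 5/(2*π), achieved by sin(2*π/5·x).
A polynomial bump cannot attain the sharp Poincaré constant (only the first sine eigenfunction does), so the ratio is strictly less than C_P, consistent with ||u||_L² ≤ C_P ||u'||_L².


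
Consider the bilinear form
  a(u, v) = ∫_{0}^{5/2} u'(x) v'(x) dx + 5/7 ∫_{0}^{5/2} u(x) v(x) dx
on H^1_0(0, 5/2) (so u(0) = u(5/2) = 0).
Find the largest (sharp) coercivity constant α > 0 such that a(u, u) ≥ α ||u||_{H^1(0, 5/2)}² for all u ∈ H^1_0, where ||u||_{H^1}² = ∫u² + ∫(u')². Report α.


α = (125 + 28*π^2)/(7*(25 + 4*π^2))

Coercivity of a(·,·) on H^1_0(0, 5/2) means a(u, u) ≥ α ||u||_{H^1}² for every u ∈ H^1_0.
The interval has length L = 5/2, and Poincaré/coercivity depend only on L. Here a(u, u) = ∫(u')² + (5/7)·∫u².
Here 0 < c = 5/7 < 1. The condition a(u,u) ≥ α||u||_{H^1}² reads (1−α)∫(u')² ≥ (α−c)∫u². Any admissible α is ≤ 1 (rapidly oscillating u have ∫u²/∫(u')² → 0), and α = 1 would force 0 ≥ (1−c)∫u², impossible since c < 1; so 1−α > 0. By the sharp Poincaré inequality on H^1_0 of an interval of length L, ∫(u')² ≥ (π/L)²∫u² with equality for the first sine mode sin(π(x−x₀)/L) (x₀ the left endpoint), so the inequality holds for all u iff (1−α)(π/L)² ≥ α − c, i.e. α ≤ ((π/L)² + c)/((π/L)² + 1) = (1 + c(L/π)²)/(1 + (L/π)²). With (π/L)² = 4*π^2/25 and c = 5/7, the largest admissible constant is α = ((π/L)² + c)/((π/L)² + 1).
Simplifying, α = (125 + 28*π^2)/(7*(25 + 4*π^2)).


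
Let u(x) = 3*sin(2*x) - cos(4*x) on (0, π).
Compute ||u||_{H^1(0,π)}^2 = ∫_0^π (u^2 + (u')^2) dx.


||u||_{H^1(0,π)}^2 = 31*π

u'(x) = 4*sin(4*x) + 6*cos(2*x).
Expand u² and (u')² and integrate term by term on (0, π), using: for integers n ≥ 1, ∫_0^π sin²(nx) dx = ∫_0^π cos²(nx) dx = π/2; for n ≠ n', ∫_0^π sin(nx)sin(n'x) dx = ∫_0^π cos(nx)cos(n'x) dx = 0; and by product-to-sum, ∫_0^π sin(nx)cos(n'x) dx = ½∫_0^π [sin((n+n')x) + sin((n−n')x)] dx, which is 0 when n+n' is even and 2n/(n²−n'²) when n+n' is odd (it need not vanish on (0, π)).
  u² squared terms: (-1)²·∫cos(4x)² dx = 1·π/2 = π/2;  (3)²·∫sin(2x)² dx = 9·π/2 = 9*π/2.
  u² cross terms: 2·(-1)·(3)·∫cos(4x)·sin(2x) dx = -6·(0) = 0.
  So ∫_0^π u² dx = π/2 + 9*π/2 + 0 = 5*π.
  (u')² squared terms: (4)²·∫sin(4x)² dx = 16·π/2 = 8*π;  (6)²·∫cos(2x)² dx = 36·π/2 = 18*π.
  (u')² cross terms: 2·(4)·(6)·∫sin(4x)·cos(2x) dx = 48·(0) = 0.
  So ∫_0^π (u')² dx = 8*π + 18*π + 0 = 26*π.
||u||_{H^1}^2 = (5*π) + (26*π) = 31*π.


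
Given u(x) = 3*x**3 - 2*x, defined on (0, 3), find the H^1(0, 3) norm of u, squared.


||u||_{H^1}^2 = 206124/35

The H^1 norm (squared) on an interval (0, L) is
  ||u||_{H^1}^2 = ∫_0^L u(x)^2 dx + ∫_0^L u'(x)^2 dx.
Compute u'(x) = 9*x**2 - 2.
Then u(x)^2 = 9*x**6 - 12*x**4 + 4*x**2 and u'(x)^2 = 81*x**4 - 36*x**2 + 4.
Integrate each monomial from 0 to 3 using ∫_0^3 c·x^n dx = c·3^(n+1)/(n+1):
  ∫_0^3 u(x)^2 dx = ∫_0^3 (9*x^6 - 12*x^4 + 4*x^2) dx. Term by term:
    ∫_0^3 9*x^6 dx = 19683/7;  ∫_0^3 -12*x^4 dx = -2916/5;  ∫_0^3 4*x^2 dx = 36.
  Sum: 19683/7 − 2916/5 + 36 = 79263/35.
  ∫_0^3 u'(x)^2 dx = ∫_0^3 (81*x^4 - 36*x^2 + 4) dx. Term by term:
    ∫_0^3 81*x^4 dx = 19683/5;  ∫_0^3 -36*x^2 dx = -324;  ∫_0^3 4 dx = 12.
  Sum: 19683/5 − 324 + 12 = 18123/5.
Adding: ||u||_{H^1}^2 = 79263/35 + 18123/5 = 206124/35.


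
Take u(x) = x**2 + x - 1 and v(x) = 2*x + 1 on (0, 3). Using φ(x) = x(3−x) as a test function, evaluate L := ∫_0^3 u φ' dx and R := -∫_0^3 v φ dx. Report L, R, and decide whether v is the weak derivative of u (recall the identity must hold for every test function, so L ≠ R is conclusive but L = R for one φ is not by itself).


LHS = -18, RHS = -18. Yes, v = u' weakly.

u(x) = x**2 + x - 1, classical derivative u'(x) = 2*x + 1.
φ(x) = x(3−x), so φ'(x) = 3 - 2*x.
Note φ(0) = φ(3) = 0, so the boundary term u·φ vanishes.
LHS = ∫_0^3 u(x) φ'(x) dx = ∫_0^3 (-2*x^3 + x^2 + 5*x - 3) dx. Term by term:
  ∫_0^3 -2*x^3 dx = -81/2;  ∫_0^3 x^2 dx = 9;  ∫_0^3 5*x dx = 45/2;
  ∫_0^3 -3 dx = -9.
Sum: -81/2 + 9 + 45/2 − 9 = -18.
So LHS = -18.
∫_0^3 v(x) φ(x) dx = ∫_0^3 (-2*x^3 + 5*x^2 + 3*x) dx. Term by term:
  ∫_0^3 -2*x^3 dx = -81/2;  ∫_0^3 5*x^2 dx = 45;  ∫_0^3 3*x dx = 27/2.
Sum: -81/2 + 45 + 27/2 = 18.
So RHS = -∫_0^3 v(x) φ(x) dx = -18.
LHS = RHS, so the identity holds for this test φ.
Moreover u is smooth here and v(x) = u'(x) = 2*x + 1 pointwise, so the identity holds for every test function. Hence v is the weak derivative of u.


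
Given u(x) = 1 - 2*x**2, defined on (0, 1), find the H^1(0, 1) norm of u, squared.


||u||_{H^1}^2 = 29/5

The H^1 norm (squared) on an interval (0, L) is
  ||u||_{H^1}^2 = ∫_0^L u(x)^2 dx + ∫_0^L u'(x)^2 dx.
Compute u'(x) = -4*x.
Then u(x)^2 = 4*x**4 - 4*x**2 + 1 and u'(x)^2 = 16*x**2.
Integrate each monomial from 0 to 1 using ∫_0^1 c·x^n dx = c·1^(n+1)/(n+1):
  ∫_0^1 u(x)^2 dx = ∫_0^1 (4*x^4 - 4*x^2 + 1) dx. Term by term:
    ∫_0^1 4*x^4 dx = 4/5;  ∫_0^1 -4*x^2 dx = -4/3;  ∫_0^1 1 dx = 1.
  Sum: 4/5 − 4/3 + 1 = 7/15.
  ∫_0^1 u'(x)^2 dx = ∫_0^1 (16*x^2) dx. Term by term:
    ∫_0^1 16*x^2 dx = 16/3.
Adding: ||u||_{H^1}^2 = 7/15 + 16/3 = 29/5.


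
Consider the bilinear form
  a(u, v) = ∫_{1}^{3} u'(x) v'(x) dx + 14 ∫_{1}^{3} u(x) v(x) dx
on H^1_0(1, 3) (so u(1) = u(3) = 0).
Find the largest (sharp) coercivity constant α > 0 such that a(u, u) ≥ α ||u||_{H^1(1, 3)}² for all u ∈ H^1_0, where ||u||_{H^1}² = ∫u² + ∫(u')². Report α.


α = 1

Coercivity of a(·,·) on H^1_0(1, 3) means a(u, u) ≥ α ||u||_{H^1}² for every u ∈ H^1_0.
The interval has length L = 2, and Poincaré/coercivity depend only on L. Here a(u, u) = ∫(u')² + (14)·∫u².
Here c = 14 ≥ 1, so a(u,u) = ∫(u')² + c∫u² ≥ ∫(u')² + ∫u² = ||u||_{H^1}², i.e. α = 1 works. No larger α is possible: a(u,u) ≥ α||u||_{H^1}² means (1−α)∫(u')² ≥ (α−c)∫u², and for the modes u_n = sin(nπ(x−x₀)/L) (x₀ the left endpoint) one has ∫u_n²/∫(u_n')² = (L/(nπ))² → 0, so a(u_n,u_n)/||u_n||_{H^1}² → 1. Hence the optimal constant is α = 1.
Therefore α = 1.


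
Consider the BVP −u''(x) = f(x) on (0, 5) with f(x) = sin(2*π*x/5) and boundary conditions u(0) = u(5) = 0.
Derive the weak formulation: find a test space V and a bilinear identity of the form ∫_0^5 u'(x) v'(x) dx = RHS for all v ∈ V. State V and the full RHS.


V = H^1_0(0, 5) (so v(0) = v(5) = 0); weak form: ∫_0^5 u'v' dx = ∫_0^5 (sin(2*π*x/5)) v dx for all v ∈ V.

Multiply both sides by a test function v and integrate from 0 to 5:
  ∫_0^5 −u''(x) v(x) dx = ∫_0^5 f(x) v(x) dx.
Integrate the LHS by parts once:
  ∫_0^5 −u'' v dx = −[u'(x) v(x)]_0^5 + ∫_0^5 u'(x) v'(x) dx.
Thus ∫_0^5 u'(x) v'(x) dx = ∫_0^5 f(x) v(x) dx + [u'(x) v(x)]_0^5.
Choose V so that boundary terms are either known or forced to vanish.
u is Dirichlet: u(0) = u(5) = 0. Let V = H^1_0(0, 5); then v(0) = v(5) = 0, and [u' v]_0^5 = 0.
Weak formulation: find u (satisfying any essential BC) such that ∫_0^5 u'(x) v'(x) dx = ∫_0^5 f v dx for all v ∈ V.
Substituting f(x) = sin(2*π*x/5), the right-hand side is ∫_0^5 (sin(2*π*x/5)) v dx.


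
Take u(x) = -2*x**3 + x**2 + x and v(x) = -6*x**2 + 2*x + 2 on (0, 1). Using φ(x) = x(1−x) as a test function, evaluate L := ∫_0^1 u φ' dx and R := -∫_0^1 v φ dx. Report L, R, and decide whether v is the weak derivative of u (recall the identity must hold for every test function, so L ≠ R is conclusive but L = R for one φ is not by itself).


LHS = -1/30, RHS = -1/5. No, v is not the weak derivative of u.

u(x) = -2*x**3 + x**2 + x, classical derivative u'(x) = -6*x**2 + 2*x + 1.
φ(x) = x(1−x), so φ'(x) = 1 - 2*x.
Note φ(0) = φ(1) = 0, so the boundary term u·φ vanishes.
LHS = ∫_0^1 u(x) φ'(x) dx = ∫_0^1 (4*x^4 - 4*x^3 - x^2 + x) dx. Term by term:
  ∫_0^1 4*x^4 dx = 4/5;  ∫_0^1 -4*x^3 dx = -1;  ∫_0^1 -x^2 dx = -1/3;
  ∫_0^1 x dx = 1/2.
Sum: 4/5 − 1 − 1/3 + 1/2 = -1/30.
So LHS = -1/30.
∫_0^1 v(x) φ(x) dx = ∫_0^1 (6*x^4 - 8*x^3 + 2*x) dx. Term by term:
  ∫_0^1 6*x^4 dx = 6/5;  ∫_0^1 -8*x^3 dx = -2;  ∫_0^1 2*x dx = 1.
Sum: 6/5 − 2 + 1 = 1/5.
So RHS = -∫_0^1 v(x) φ(x) dx = -1/5.
LHS − RHS = 1/6 ≠ 0, so the identity fails.
(For a valid weak derivative the identity must hold for EVERY test function, in particular this one. The failure shows v is NOT the weak derivative of u.)
Correct weak derivative would be u'(x) = -6*x**2 + 2*x + 1.


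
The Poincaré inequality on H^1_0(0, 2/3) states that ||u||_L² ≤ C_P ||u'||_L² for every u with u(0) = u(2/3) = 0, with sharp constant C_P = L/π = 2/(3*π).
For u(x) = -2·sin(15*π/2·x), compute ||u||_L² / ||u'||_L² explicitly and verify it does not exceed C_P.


||u||_L² / ||u'||_L² = 2/(15*π) < C_P = 2/(3*π).

u(x) = -2·sin(15*π/2·x), so u'(x) = -15*π*cos(15*π*x/2).
Writing u(x) = A·sin(kπx/L) with A = -2 and k = 5, use ∫_0^L sin²(kπx/L) dx = L/2 and ∫_0^L cos²(kπx/L) dx = L/2.
u² = 4·sin²(15*π/2·x) and (u')² = 225*π^2·cos²(15*π/2·x), and each of sin², cos² integrates to L/2 = 1/3 over (0, 2/3).
∫_0^2/3 u² dx = 4/3, so ||u||_L² = 2*sqrt(3)/3.
∫_0^2/3 (u')² dx = 75*π^2, so ||u'||_L² = 5*sqrt(3)*π.
Ratio ||u||_L² / ||u'||_L² = 2/(15*π).
Sharp Poincaré constant on H^1_0(0, 2/3) is C_P = L/π = 2/(3*π), achieved by sin(3*π/2·x).
This is the k = 5 harmonic; the ratio L/(kπ) is strictly less than C_P = L/π, consistent with the sharp inequality ||u||_L² ≤ C_P ||u'||_L².


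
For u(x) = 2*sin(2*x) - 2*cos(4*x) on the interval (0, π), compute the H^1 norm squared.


||u||_{H^1(0,π)}^2 = 44*π

u'(x) = 8*sin(4*x) + 4*cos(2*x).
Expand u² and (u')² and integrate term by term on (0, π), using: for integers n ≥ 1, ∫_0^π sin²(nx) dx = ∫_0^π cos²(nx) dx = π/2; for n ≠ n', ∫_0^π sin(nx)sin(n'x) dx = ∫_0^π cos(nx)cos(n'x) dx = 0; and by product-to-sum, ∫_0^π sin(nx)cos(n'x) dx = ½∫_0^π [sin((n+n')x) + sin((n−n')x)] dx, which is 0 when n+n' is even and 2n/(n²−n'²) when n+n' is odd (it need not vanish on (0, π)).
  u² squared terms: (-2)²·∫cos(4x)² dx = 4·π/2 = 2*π;  (2)²·∫sin(2x)² dx = 4·π/2 = 2*π.
  u² cross terms: 2·(-2)·(2)·∫cos(4x)·sin(2x) dx = -8·(0) = 0.
  So ∫_0^π u² dx = 2*π + 2*π + 0 = 4*π.
  (u')² squared terms: (4)²·∫cos(2x)² dx = 16·π/2 = 8*π;  (8)²·∫sin(4x)² dx = 64·π/2 = 32*π.
  (u')² cross terms: 2·(4)·(8)·∫cos(2x)·sin(4x) dx = 64·(0) = 0.
  So ∫_0^π (u')² dx = 8*π + 32*π + 0 = 40*π.
||u||_{H^1}^2 = (4*π) + (40*π) = 44*π.


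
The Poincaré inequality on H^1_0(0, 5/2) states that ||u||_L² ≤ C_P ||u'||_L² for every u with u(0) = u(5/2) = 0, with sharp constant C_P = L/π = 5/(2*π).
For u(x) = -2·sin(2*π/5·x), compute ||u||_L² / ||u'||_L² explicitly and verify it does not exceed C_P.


||u||_L² / ||u'||_L² = 5/(2*π) = C_P.

u(x) = -2·sin(2*π/5·x), so u'(x) = -4*π*cos(2*π*x/5)/5.
Writing u(x) = A·sin(kπx/L) with A = -2 and k = 1, use ∫_0^L sin²(kπx/L) dx = L/2 and ∫_0^L cos²(kπx/L) dx = L/2.
u² = 4·sin²(2*π/5·x) and (u')² = 16*π^2/25·cos²(2*π/5·x), and each of sin², cos² integrates to L/2 = 5/4 over (0, 5/2).
∫_0^5/2 u² dx = 5, so ||u||_L² = sqrt(5).
∫_0^5/2 (u')² dx = 4*π^2/5, so ||u'||_L² = 2*sqrt(5)*π/5.
Ratio ||u||_L² / ||u'||_L² = 5/(2*π).
Sharp Poincaré constant on H^1_0(0, 5/2) is C_P = L/π = 5/(2*π), achieved by sin(2*π/5·x).
This is the k = 1 eigenfunction (up to amplitude), so the ratio equals the sharp Poincaré constant exactly.


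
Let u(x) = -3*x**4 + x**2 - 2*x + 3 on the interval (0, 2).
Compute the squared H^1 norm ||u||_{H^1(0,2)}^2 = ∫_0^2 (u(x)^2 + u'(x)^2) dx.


||u||_{H^1}^2 = 61882/21

The H^1 norm (squared) on an interval (0, L) is
  ||u||_{H^1}^2 = ∫_0^L u(x)^2 dx + ∫_0^L u'(x)^2 dx.
Compute u'(x) = -12*x**3 + 2*x - 2.
Then u(x)^2 = 9*x**8 - 6*x**6 + 12*x**5 - 17*x**4 - 4*x**3 + 10*x**2 - 12*x + 9 and u'(x)^2 = 144*x**6 - 48*x**4 + 48*x**3 + 4*x**2 - 8*x + 4.
Integrate each monomial from 0 to 2 using ∫_0^2 c·x^n dx = c·2^(n+1)/(n+1):
  ∫_0^2 u(x)^2 dx = ∫_0^2 (9*x^8 - 6*x^6 + 12*x^5 - 17*x^4 - 4*x^3 + 10*x^2 - 12*x + 9) dx. Term by term:
    ∫_0^2 9*x^8 dx = 512;  ∫_0^2 -6*x^6 dx = -768/7;  ∫_0^2 12*x^5 dx = 128;
    ∫_0^2 -17*x^4 dx = -544/5;  ∫_0^2 -4*x^3 dx = -16;  ∫_0^2 10*x^2 dx = 80/3;
    ∫_0^2 -12*x dx = -24;  ∫_0^2 9 dx = 18.
  Sum: 512 − 768/7 + 128 − 544/5 − 16 + 80/3 − 24 + 18 = 44746/105.
  ∫_0^2 u'(x)^2 dx = ∫_0^2 (144*x^6 - 48*x^4 + 48*x^3 + 4*x^2 - 8*x + 4) dx. Term by term:
    ∫_0^2 144*x^6 dx = 18432/7;  ∫_0^2 -48*x^4 dx = -1536/5;  ∫_0^2 48*x^3 dx = 192;
    ∫_0^2 4*x^2 dx = 32/3;  ∫_0^2 -8*x dx = -16;  ∫_0^2 4 dx = 8.
  Sum: 18432/7 − 1536/5 + 192 + 32/3 − 16 + 8 = 264664/105.
Adding: ||u||_{H^1}^2 = 44746/105 + 264664/105 = 61882/21.


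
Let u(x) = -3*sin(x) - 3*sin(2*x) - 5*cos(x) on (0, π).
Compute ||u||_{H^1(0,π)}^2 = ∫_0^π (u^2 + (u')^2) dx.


||u||_{H^1(0,π)}^2 = 80 + 113*π/2

u'(x) = 5*sin(x) - 3*cos(x) - 6*cos(2*x).
Expand u² and (u')² and integrate term by term on (0, π), using: for integers n ≥ 1, ∫_0^π sin²(nx) dx = ∫_0^π cos²(nx) dx = π/2; for n ≠ n', ∫_0^π sin(nx)sin(n'x) dx = ∫_0^π cos(nx)cos(n'x) dx = 0; and by product-to-sum, ∫_0^π sin(nx)cos(n'x) dx = ½∫_0^π [sin((n+n')x) + sin((n−n')x)] dx, which is 0 when n+n' is even and 2n/(n²−n'²) when n+n' is odd (it need not vanish on (0, π)).
  u² squared terms: (-5)²·∫cos(x)² dx = 25·π/2 = 25*π/2;  (-3)²·∫sin(x)² dx = 9·π/2 = 9*π/2;  (-3)²·∫sin(2x)² dx = 9·π/2 = 9*π/2.
  u² cross terms: 2·(-5)·(-3)·∫cos(x)·sin(x) dx = 30·(0) = 0;  2·(-5)·(-3)·∫cos(x)·sin(2x) dx = 30·(4/3) = 40;  2·(-3)·(-3)·∫sin(x)·sin(2x) dx = 18·(0) = 0.
  So ∫_0^π u² dx = 25*π/2 + 9*π/2 + 9*π/2 + 0 + 40 + 0 = 40 + 43*π/2.
  (u')² squared terms: (-6)²·∫cos(2x)² dx = 36·π/2 = 18*π;  (-3)²·∫cos(x)² dx = 9·π/2 = 9*π/2;  (5)²·∫sin(x)² dx = 25·π/2 = 25*π/2.
  (u')² cross terms: 2·(-6)·(-3)·∫cos(2x)·cos(x) dx = 36·(0) = 0;  2·(-6)·(5)·∫cos(2x)·sin(x) dx = -60·(-2/3) = 40;  2·(-3)·(5)·∫cos(x)·sin(x) dx = -30·(0) = 0.
  So ∫_0^π (u')² dx = 18*π + 9*π/2 + 25*π/2 + 0 + 40 + 0 = 40 + 35*π.
||u||_{H^1}^2 = (40 + 43*π/2) + (40 + 35*π) = 80 + 113*π/2.


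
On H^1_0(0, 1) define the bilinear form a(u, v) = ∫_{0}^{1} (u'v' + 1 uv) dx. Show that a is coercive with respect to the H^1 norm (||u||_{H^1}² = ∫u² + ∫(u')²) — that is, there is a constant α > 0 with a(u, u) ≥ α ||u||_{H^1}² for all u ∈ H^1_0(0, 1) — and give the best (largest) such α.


α = 1

Coercivity of a(·,·) on H^1_0(0, 1) means a(u, u) ≥ α ||u||_{H^1}² for every u ∈ H^1_0.
The interval has length L = 1, and Poincaré/coercivity depend only on L. Here a(u, u) = ∫(u')² + (1)·∫u².
Here c = 1 ≥ 1, so a(u,u) = ∫(u')² + c∫u² ≥ ∫(u')² + ∫u² = ||u||_{H^1}², i.e. α = 1 works. No larger α is possible: a(u,u) ≥ α||u||_{H^1}² means (1−α)∫(u')² ≥ (α−c)∫u², and for the modes u_n = sin(nπ(x−x₀)/L) (x₀ the left endpoint) one has ∫u_n²/∫(u_n')² = (L/(nπ))² → 0, so a(u_n,u_n)/||u_n||_{H^1}² → 1. Hence the optimal constant is α = 1.
Therefore α = 1.


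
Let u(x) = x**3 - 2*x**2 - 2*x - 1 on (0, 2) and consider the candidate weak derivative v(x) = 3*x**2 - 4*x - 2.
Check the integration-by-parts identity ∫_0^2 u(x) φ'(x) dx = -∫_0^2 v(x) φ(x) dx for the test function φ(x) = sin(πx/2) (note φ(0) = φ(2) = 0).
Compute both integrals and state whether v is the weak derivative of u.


LHS = 96/π^3, RHS = 96/π^3. Yes, v = u' weakly.

u(x) = x**3 - 2*x**2 - 2*x - 1, classical derivative u'(x) = 3*x**2 - 4*x - 2.
φ(x) = sin(πx/2), so φ'(x) = π*cos(π*x/2)/2.
Note φ(0) = φ(2) = 0, so the boundary term u·φ vanishes.
LHS = ∫_0^2 u(x) φ'(x) dx = ∫_0^2 (π*x^3*cos(π*x/2)/2 - π*x^2*cos(π*x/2) - π*x*cos(π*x/2) - π*cos(π*x/2)/2) dx. Term by term:
  ∫_0^2 -π*cos(π*x/2)/2 dx = 0;  ∫_0^2 π*x^3*cos(π*x/2)/2 dx = -24/π + 96/π^3;  ∫_0^2 -π*x*cos(π*x/2) dx = 8/π;
  ∫_0^2 -π*x^2*cos(π*x/2) dx = 16/π.
Sum: 0 + -24/π + 96/π^3 + 8/π + 16/π = 96/π^3.
So LHS = 96/π^3.
∫_0^2 v(x) φ(x) dx = ∫_0^2 (3*x^2*sin(π*x/2) - 4*x*sin(π*x/2) - 2*sin(π*x/2)) dx. Term by term:
  ∫_0^2 -2*sin(π*x/2) dx = -8/π;  ∫_0^2 -4*x*sin(π*x/2) dx = -16/π;  ∫_0^2 3*x^2*sin(π*x/2) dx = -96/π^3 + 24/π.
Sum: -8/π − 16/π + -96/π^3 + 24/π = -96/π^3.
So RHS = -∫_0^2 v(x) φ(x) dx = 96/π^3.
LHS = RHS, so the identity holds for this test φ.
Moreover u is smooth here and v(x) = u'(x) = 3*x**2 - 4*x - 2 pointwise, so the identity holds for every test function. Hence v is the weak derivative of u.


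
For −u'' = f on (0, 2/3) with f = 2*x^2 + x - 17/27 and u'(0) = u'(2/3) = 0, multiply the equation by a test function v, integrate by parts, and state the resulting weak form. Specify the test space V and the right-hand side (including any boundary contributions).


V = H^1(0, 2/3) (no boundary constraint on v; u is determined up to an additive constant); weak form: ∫_0^2/3 u'v' dx = ∫_0^2/3 (2*x^2 + x - 17/27) v dx for all v ∈ V.

Multiply both sides by a test function v and integrate from 0 to 2/3:
  ∫_0^2/3 −u''(x) v(x) dx = ∫_0^2/3 f(x) v(x) dx.
Integrate the LHS by parts once:
  ∫_0^2/3 −u'' v dx = −[u'(x) v(x)]_0^2/3 + ∫_0^2/3 u'(x) v'(x) dx.
Thus ∫_0^2/3 u'(x) v'(x) dx = ∫_0^2/3 f(x) v(x) dx + [u'(x) v(x)]_0^2/3.
Choose V so that boundary terms are either known or forced to vanish.
u has homogeneous Neumann: u'(0) = u'(2/3) = 0. So [u' v]_0^2/3 = 0·v(2/3) − 0·v(0) = 0 for any v; take V = H^1(0, 2/3).
Weak formulation: find u (satisfying any essential BC) such that ∫_0^2/3 u'(x) v'(x) dx = ∫_0^2/3 f v dx for all v ∈ V (homogeneous Neumann, so boundary terms vanish).
Substituting f(x) = 2*x^2 + x - 17/27, the right-hand side is ∫_0^2/3 (2*x^2 + x - 17/27) v dx.
Compatibility check (pure Neumann): taking v ≡ 1 ∈ V gives 0 = ∫_0^2/3 f dx + (0) − (0), i.e. ∫_0^2/3 f dx must equal u'(0) − u'(2/3) = 0. Indeed ∫_0^2/3 (2*x^2 + x - 17/27) dx = 0, so the data are compatible. The solution is then unique only up to an additive constant (fix it e.g. by requiring ∫_0^2/3 u dx = 0).


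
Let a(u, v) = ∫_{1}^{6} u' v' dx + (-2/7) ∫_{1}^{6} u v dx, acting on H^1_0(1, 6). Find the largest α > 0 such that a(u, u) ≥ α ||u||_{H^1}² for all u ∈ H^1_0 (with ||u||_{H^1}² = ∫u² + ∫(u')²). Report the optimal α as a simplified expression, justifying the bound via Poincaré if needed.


α = (-50/7 + π^2)/(π^2 + 25)

Coercivity of a(·,·) on H^1_0(1, 6) means a(u, u) ≥ α ||u||_{H^1}² for every u ∈ H^1_0.
The interval has length L = 5, and Poincaré/coercivity depend only on L. Here a(u, u) = ∫(u')² + (-2/7)·∫u².
Here c = -2/7 < 0 with |c| < (π/L)² = π^2/25, so coercivity still holds. The condition a(u,u) ≥ α||u||_{H^1}² reads (1−α)∫(u')² ≥ (α−c)∫u². Any admissible α is ≤ 1 (rapidly oscillating u have ∫u²/∫(u')² → 0), and α = 1 would force 0 ≥ (1−c)∫u², impossible since c < 1; so 1−α > 0. By the sharp Poincaré inequality on H^1_0 of an interval of length L, ∫(u')² ≥ (π/L)²∫u² with equality for the first sine mode sin(π(x−x₀)/L) (x₀ the left endpoint), so the inequality holds for all u iff (1−α)(π/L)² ≥ α − c, i.e. α ≤ ((π/L)² + c)/((π/L)² + 1) = (1 + c(L/π)²)/(1 + (L/π)²). (Direct route, valid since c ≤ 0: Poincaré gives c∫u² ≥ c(L/π)²∫(u')², so a(u,u) ≥ (1 + c(L/π)²)∫(u')², while ||u||_{H^1}² ≤ (1 + (L/π)²)∫(u')²; dividing yields the same α.) With (π/L)² = π^2/25 and c = -2/7, the largest admissible constant is α = ((π/L)² + c)/((π/L)² + 1).
Simplifying, α = (-50/7 + π^2)/(π^2 + 25).


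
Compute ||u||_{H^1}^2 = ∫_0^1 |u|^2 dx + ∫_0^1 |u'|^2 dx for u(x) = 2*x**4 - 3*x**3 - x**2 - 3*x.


||u||_{H^1}^2 = 10469/315

The H^1 norm (squared) on an interval (0, L) is
  ||u||_{H^1}^2 = ∫_0^L u(x)^2 dx + ∫_0^L u'(x)^2 dx.
Compute u'(x) = 8*x**3 - 9*x**2 - 2*x - 3.
Then u(x)^2 = 4*x**8 - 12*x**7 + 5*x**6 - 6*x**5 + 19*x**4 + 6*x**3 + 9*x**2 and u'(x)^2 = 64*x**6 - 144*x**5 + 49*x**4 - 12*x**3 + 58*x**2 + 12*x + 9.
Integrate each monomial from 0 to 1 using ∫_0^1 c·x^n dx = c·1^(n+1)/(n+1):
  ∫_0^1 u(x)^2 dx = ∫_0^1 (4*x^8 - 12*x^7 + 5*x^6 - 6*x^5 + 19*x^4 + 6*x^3 + 9*x^2) dx. Term by term:
    ∫_0^1 4*x^8 dx = 4/9;  ∫_0^1 -12*x^7 dx = -3/2;  ∫_0^1 5*x^6 dx = 5/7;
    ∫_0^1 -6*x^5 dx = -1;  ∫_0^1 19*x^4 dx = 19/5;  ∫_0^1 6*x^3 dx = 3/2;
    ∫_0^1 9*x^2 dx = 3.
  Sum: 4/9 − 3/2 + 5/7 − 1 + 19/5 + 3/2 + 3 = 2192/315.
  ∫_0^1 u'(x)^2 dx = ∫_0^1 (64*x^6 - 144*x^5 + 49*x^4 - 12*x^3 + 58*x^2 + 12*x + 9) dx. Term by term:
    ∫_0^1 64*x^6 dx = 64/7;  ∫_0^1 -144*x^5 dx = -24;  ∫_0^1 49*x^4 dx = 49/5;
    ∫_0^1 -12*x^3 dx = -3;  ∫_0^1 58*x^2 dx = 58/3;  ∫_0^1 12*x dx = 6;
    ∫_0^1 9 dx = 9.
  Sum: 64/7 − 24 + 49/5 − 3 + 58/3 + 6 + 9 = 2759/105.
Adding: ||u||_{H^1}^2 = 2192/315 + 2759/105 = 10469/315.


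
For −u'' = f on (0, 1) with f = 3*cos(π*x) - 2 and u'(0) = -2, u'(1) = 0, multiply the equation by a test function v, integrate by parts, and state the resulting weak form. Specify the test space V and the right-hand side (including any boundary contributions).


V = H^1(0, 1) (v unrestricted at boundary; u is determined up to an additive constant); weak form: ∫_0^1 u'v' dx = ∫_0^1 (3*cos(π*x) - 2) v dx + 2·v(0) for all v ∈ V.

Multiply both sides by a test function v and integrate from 0 to 1:
  ∫_0^1 −u''(x) v(x) dx = ∫_0^1 f(x) v(x) dx.
Integrate the LHS by parts once:
  ∫_0^1 −u'' v dx = −[u'(x) v(x)]_0^1 + ∫_0^1 u'(x) v'(x) dx.
Thus ∫_0^1 u'(x) v'(x) dx = ∫_0^1 f(x) v(x) dx + [u'(x) v(x)]_0^1.
Choose V so that boundary terms are either known or forced to vanish.
u has inhomogeneous Neumann u'(0) = -2, u'(1) = 0. [u' v]_0^1 = (0)·v(1) − (-2)·v(0) = 2·v(0). Take V = H^1(0, 1); boundary term becomes part of RHS.
Weak formulation: find u (satisfying any essential BC) such that ∫_0^1 u'(x) v'(x) dx = ∫_0^1 f v dx + 2·v(0) for all v ∈ V (Neumann data are natural BCs: they enter the RHS as boundary terms).
Substituting f(x) = 3*cos(π*x) - 2, the right-hand side is ∫_0^1 (3*cos(π*x) - 2) v dx + 2·v(0).
Compatibility check (pure Neumann): taking v ≡ 1 ∈ V gives 0 = ∫_0^1 f dx + (0) − (-2), i.e. ∫_0^1 f dx must equal u'(0) − u'(1) = -2. Indeed ∫_0^1 (3*cos(π*x) - 2) dx = -2, so the data are compatible. The solution is then unique only up to an additive constant (fix it e.g. by requiring ∫_0^1 u dx = 0).


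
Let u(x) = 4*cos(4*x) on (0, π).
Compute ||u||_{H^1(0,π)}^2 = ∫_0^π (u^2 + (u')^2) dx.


||u||_{H^1(0,π)}^2 = 136*π

u'(x) = -16*sin(4*x).
Expand u² and (u')² and integrate term by term on (0, π), using: for integers n ≥ 1, ∫_0^π sin²(nx) dx = ∫_0^π cos²(nx) dx = π/2; for n ≠ n', ∫_0^π sin(nx)sin(n'x) dx = ∫_0^π cos(nx)cos(n'x) dx = 0; and by product-to-sum, ∫_0^π sin(nx)cos(n'x) dx = ½∫_0^π [sin((n+n')x) + sin((n−n')x)] dx, which is 0 when n+n' is even and 2n/(n²−n'²) when n+n' is odd (it need not vanish on (0, π)).
  u² squared terms: (4)²·∫cos(4x)² dx = 16·π/2 = 8*π.
  So ∫_0^π u² dx = 8*π.
  (u')² squared terms: (-16)²·∫sin(4x)² dx = 256·π/2 = 128*π.
  So ∫_0^π (u')² dx = 128*π.
||u||_{H^1}^2 = (8*π) + (128*π) = 136*π.


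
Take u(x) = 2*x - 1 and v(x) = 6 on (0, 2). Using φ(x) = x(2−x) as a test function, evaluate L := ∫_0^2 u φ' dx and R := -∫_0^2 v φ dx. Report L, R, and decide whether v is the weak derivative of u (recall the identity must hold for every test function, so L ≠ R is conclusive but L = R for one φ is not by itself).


LHS = -8/3, RHS = -8. No, v is not the weak derivative of u.

u(x) = 2*x - 1, classical derivative u'(x) = 2.
φ(x) = x(2−x), so φ'(x) = 2 - 2*x.
Note φ(0) = φ(2) = 0, so the boundary term u·φ vanishes.
LHS = ∫_0^2 u(x) φ'(x) dx = ∫_0^2 (-4*x^2 + 6*x - 2) dx. Term by term:
  ∫_0^2 -4*x^2 dx = -32/3;  ∫_0^2 6*x dx = 12;  ∫_0^2 -2 dx = -4.
Sum: -32/3 + 12 − 4 = -8/3.
So LHS = -8/3.
∫_0^2 v(x) φ(x) dx = ∫_0^2 (-6*x^2 + 12*x) dx. Term by term:
  ∫_0^2 -6*x^2 dx = -16;  ∫_0^2 12*x dx = 24.
Sum: -16 + 24 = 8.
So RHS = -∫_0^2 v(x) φ(x) dx = -8.
LHS − RHS = 16/3 ≠ 0, so the identity fails.
(For a valid weak derivative the identity must hold for EVERY test function, in particular this one. The failure shows v is NOT the weak derivative of u.)
Correct weak derivative would be u'(x) = 2.


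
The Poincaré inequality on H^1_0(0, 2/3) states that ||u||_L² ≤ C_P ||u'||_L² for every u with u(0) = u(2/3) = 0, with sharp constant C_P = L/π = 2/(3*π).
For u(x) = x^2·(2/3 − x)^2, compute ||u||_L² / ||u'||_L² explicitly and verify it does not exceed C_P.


||u||_L² / ||u'||_L² = sqrt(3)/9 < C_P = 2/(3*π).

u(x) = x^2·(2/3 − x)^2, so u'(x) = 4*x*(3*x - 2)*(3*x - 1)/9.
u(x) = x^2·(2/3 − x)^2 vanishes at x = 0 and x = 2/3, so u ∈ H^1_0(0, 2/3). Differentiate via the product rule and integrate the resulting polynomials term by term.
  ∫_0^2/3 u² dx = ∫_0^2/3 (x^8 - 8*x^7/3 + 8*x^6/3 - 32*x^5/27 + 16*x^4/81) dx. Term by term:
    ∫_0^2/3 x^8 dx = 512/177147;  ∫_0^2/3 -8*x^7/3 dx = -256/19683;  ∫_0^2/3 8*x^6/3 dx = 1024/45927;
    ∫_0^2/3 -32*x^5/27 dx = -1024/59049;  ∫_0^2/3 16*x^4/81 dx = 512/98415.
  Sum: 512/177147 − 256/19683 + 1024/45927 − 1024/59049 + 512/98415 = 256/6200145.
  ∫_0^2/3 (u')² dx = ∫_0^2/3 (16*x^6 - 32*x^5 + 208*x^4/9 - 64*x^3/9 + 64*x^2/81) dx. Term by term:
    ∫_0^2/3 16*x^6 dx = 2048/15309;  ∫_0^2/3 -32*x^5 dx = -1024/2187;  ∫_0^2/3 208*x^4/9 dx = 6656/10935;
    ∫_0^2/3 -64*x^3/9 dx = -256/729;  ∫_0^2/3 64*x^2/81 dx = 512/6561.
  Sum: 2048/15309 − 1024/2187 + 6656/10935 − 256/729 + 512/6561 = 256/229635.
∫_0^2/3 u² dx = 256/6200145, so ||u||_L² = 16*sqrt(105)/25515.
∫_0^2/3 (u')² dx = 256/229635, so ||u'||_L² = 16*sqrt(35)/2835.
Ratio ||u||_L² / ||u'||_L² = sqrt(3)/9.
Sharp Poincaré constant on H^1_0(0, 2/3) is C_P = L/π = 2/(3*π), achieved by sin(3*π/2·x).
A polynomial bump cannot attain the sharp Poincaré constant (only the first sine eigenfunction does), so the ratio is strictly less than C_P, consistent with ||u||_L² ≤ C_P ||u'||_L².


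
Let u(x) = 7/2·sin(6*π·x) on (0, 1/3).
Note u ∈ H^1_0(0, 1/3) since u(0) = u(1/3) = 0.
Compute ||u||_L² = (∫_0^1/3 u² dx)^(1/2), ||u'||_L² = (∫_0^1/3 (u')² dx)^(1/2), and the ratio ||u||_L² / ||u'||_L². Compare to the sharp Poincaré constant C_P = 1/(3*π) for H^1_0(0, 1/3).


||u||_L² / ||u'||_L² = 1/(6*π) < C_P = 1/(3*π).

u(x) = 7/2·sin(6*π·x), so u'(x) = 21*π*cos(6*π*x).
Writing u(x) = A·sin(kπx/L) with A = 7/2 and k = 2, use ∫_0^L sin²(kπx/L) dx = L/2 and ∫_0^L cos²(kπx/L) dx = L/2.
u² = 49/4·sin²(6*π·x) and (u')² = 441*π^2·cos²(6*π·x), and each of sin², cos² integrates to L/2 = 1/6 over (0, 1/3).
∫_0^1/3 u² dx = 49/24, so ||u||_L² = 7*sqrt(6)/12.
∫_0^1/3 (u')² dx = 147*π^2/2, so ||u'||_L² = 7*sqrt(6)*π/2.
Ratio ||u||_L² / ||u'||_L² = 1/(6*π).
Sharp Poincaré constant on H^1_0(0, 1/3) is C_P = L/π = 1/(3*π), achieved by sin(3*π·x).
This is the k = 2 harmonic; the ratio L/(kπ) is strictly less than C_P = L/π, consistent with the sharp inequality ||u||_L² ≤ C_P ||u'||_L².


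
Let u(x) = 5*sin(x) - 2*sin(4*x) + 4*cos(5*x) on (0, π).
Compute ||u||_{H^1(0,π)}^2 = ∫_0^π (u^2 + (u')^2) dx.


||u||_{H^1(0,π)}^2 = 3328/9 + 267*π

u'(x) = -20*sin(5*x) + 5*cos(x) - 8*cos(4*x).
Expand u² and (u')² and integrate term by term on (0, π), using: for integers n ≥ 1, ∫_0^π sin²(nx) dx = ∫_0^π cos²(nx) dx = π/2; for n ≠ n', ∫_0^π sin(nx)sin(n'x) dx = ∫_0^π cos(nx)cos(n'x) dx = 0; and by product-to-sum, ∫_0^π sin(nx)cos(n'x) dx = ½∫_0^π [sin((n+n')x) + sin((n−n')x)] dx, which is 0 when n+n' is even and 2n/(n²−n'²) when n+n' is odd (it need not vanish on (0, π)).
  u² squared terms: (-2)²·∫sin(4x)² dx = 4·π/2 = 2*π;  (4)²·∫cos(5x)² dx = 16·π/2 = 8*π;  (5)²·∫sin(x)² dx = 25·π/2 = 25*π/2.
  u² cross terms: 2·(-2)·(4)·∫sin(4x)·cos(5x) dx = -16·(-8/9) = 128/9;  2·(-2)·(5)·∫sin(4x)·sin(x) dx = -20·(0) = 0;  2·(4)·(5)·∫cos(5x)·sin(x) dx = 40·(0) = 0.
  So ∫_0^π u² dx = 2*π + 8*π + 25*π/2 + 128/9 + 0 + 0 = 128/9 + 45*π/2.
  (u')² squared terms: (-20)²·∫sin(5x)² dx = 400·π/2 = 200*π;  (-8)²·∫cos(4x)² dx = 64·π/2 = 32*π;  (5)²·∫cos(x)² dx = 25·π/2 = 25*π/2.
  (u')² cross terms: 2·(-20)·(-8)·∫sin(5x)·cos(4x) dx = 320·(10/9) = 3200/9;  2·(-20)·(5)·∫sin(5x)·cos(x) dx = -200·(0) = 0;  2·(-8)·(5)·∫cos(4x)·cos(x) dx = -80·(0) = 0.
  So ∫_0^π (u')² dx = 200*π + 32*π + 25*π/2 + 3200/9 + 0 + 0 = 3200/9 + 489*π/2.
||u||_{H^1}^2 = (128/9 + 45*π/2) + (3200/9 + 489*π/2) = 3328/9 + 267*π.
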